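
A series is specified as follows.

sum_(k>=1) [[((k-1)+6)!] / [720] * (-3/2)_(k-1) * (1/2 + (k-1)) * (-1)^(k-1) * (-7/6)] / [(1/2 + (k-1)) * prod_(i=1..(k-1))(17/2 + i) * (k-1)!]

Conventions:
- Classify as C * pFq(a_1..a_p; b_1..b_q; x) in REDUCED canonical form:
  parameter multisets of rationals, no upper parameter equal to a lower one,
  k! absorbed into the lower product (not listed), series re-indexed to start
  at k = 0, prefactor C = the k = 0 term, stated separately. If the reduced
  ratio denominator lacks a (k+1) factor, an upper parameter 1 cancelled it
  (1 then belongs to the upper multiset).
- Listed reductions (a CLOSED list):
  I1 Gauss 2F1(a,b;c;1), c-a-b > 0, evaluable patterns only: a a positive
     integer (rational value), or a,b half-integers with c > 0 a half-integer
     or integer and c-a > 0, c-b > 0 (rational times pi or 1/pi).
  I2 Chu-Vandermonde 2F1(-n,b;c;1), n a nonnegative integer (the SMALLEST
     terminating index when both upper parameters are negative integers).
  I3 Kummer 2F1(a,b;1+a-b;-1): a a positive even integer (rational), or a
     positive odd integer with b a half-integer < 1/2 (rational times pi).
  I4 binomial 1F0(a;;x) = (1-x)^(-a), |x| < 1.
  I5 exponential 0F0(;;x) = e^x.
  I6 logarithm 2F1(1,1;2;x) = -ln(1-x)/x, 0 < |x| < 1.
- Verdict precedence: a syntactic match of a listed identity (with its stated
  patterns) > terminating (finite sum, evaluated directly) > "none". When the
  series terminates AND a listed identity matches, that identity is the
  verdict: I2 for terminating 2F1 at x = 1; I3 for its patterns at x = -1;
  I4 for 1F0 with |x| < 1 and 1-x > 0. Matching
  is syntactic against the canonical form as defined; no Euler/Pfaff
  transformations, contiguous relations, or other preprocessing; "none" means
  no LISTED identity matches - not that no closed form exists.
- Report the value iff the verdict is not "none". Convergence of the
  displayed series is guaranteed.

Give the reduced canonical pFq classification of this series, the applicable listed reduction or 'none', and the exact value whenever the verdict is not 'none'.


The series (x = -1) is 2F1: upper {-3/2, 7}, lower {19/2}, prefactor -7/6. Verdict: this is the Kummer evaluation I3 (x = -1; c = 19/2 equals 1+a-b for upper {-3/2, 7}: listed pattern). Sum: (-1786785/2097152) * pi.

First insight: t_0 = -7/6 here, and the lower running product (C = -7/6) is a rising factorial.
Adjacent-term ratio: r(k) = (-1) * (k-3/2) (k+7) / [(k+19/2) (k+1)] - rational in k. x = (-1); t_0 = -7/6; negate the roots.


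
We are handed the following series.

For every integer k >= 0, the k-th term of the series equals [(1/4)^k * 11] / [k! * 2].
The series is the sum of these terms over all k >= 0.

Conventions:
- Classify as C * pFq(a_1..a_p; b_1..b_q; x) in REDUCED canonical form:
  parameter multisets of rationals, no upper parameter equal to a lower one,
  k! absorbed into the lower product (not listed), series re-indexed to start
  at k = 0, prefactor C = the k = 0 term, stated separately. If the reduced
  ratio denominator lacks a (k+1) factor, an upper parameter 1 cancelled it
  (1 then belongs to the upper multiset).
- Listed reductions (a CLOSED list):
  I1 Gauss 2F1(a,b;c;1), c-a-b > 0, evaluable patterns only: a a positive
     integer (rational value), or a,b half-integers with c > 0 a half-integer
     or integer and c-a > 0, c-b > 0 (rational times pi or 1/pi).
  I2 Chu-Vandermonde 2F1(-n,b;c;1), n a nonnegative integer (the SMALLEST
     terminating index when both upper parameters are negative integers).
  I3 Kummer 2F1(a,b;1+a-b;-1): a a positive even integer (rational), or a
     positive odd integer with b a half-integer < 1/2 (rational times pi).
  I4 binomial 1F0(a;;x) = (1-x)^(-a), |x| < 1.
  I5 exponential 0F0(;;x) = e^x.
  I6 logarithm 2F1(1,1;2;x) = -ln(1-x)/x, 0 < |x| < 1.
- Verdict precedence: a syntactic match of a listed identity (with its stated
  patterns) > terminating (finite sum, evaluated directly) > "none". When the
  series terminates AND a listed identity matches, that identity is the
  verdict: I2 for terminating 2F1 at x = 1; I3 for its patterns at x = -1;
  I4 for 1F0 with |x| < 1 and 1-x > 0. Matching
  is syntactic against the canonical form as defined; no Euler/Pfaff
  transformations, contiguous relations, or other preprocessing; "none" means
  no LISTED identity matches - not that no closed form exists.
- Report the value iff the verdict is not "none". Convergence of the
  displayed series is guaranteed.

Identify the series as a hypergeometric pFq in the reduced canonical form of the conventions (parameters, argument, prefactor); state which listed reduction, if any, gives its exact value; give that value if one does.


At argument 1/4: a 0F0 with upper {-}, lower {-}, scaled by C = 11/2. Verdict: this is exponential (I5) (the 0F0 exponential series at x = 1/4). Sum: (11/2) * e^(1/4).

First insight: with t_0 = 11/2, the constant factors (C = 11/2) combine into one prefactor.
Step ratio: r(k) = (1/4) * 1 / [(k+1)] - rational in k. x = (1/4); t_0 = 11/2; negate the roots.


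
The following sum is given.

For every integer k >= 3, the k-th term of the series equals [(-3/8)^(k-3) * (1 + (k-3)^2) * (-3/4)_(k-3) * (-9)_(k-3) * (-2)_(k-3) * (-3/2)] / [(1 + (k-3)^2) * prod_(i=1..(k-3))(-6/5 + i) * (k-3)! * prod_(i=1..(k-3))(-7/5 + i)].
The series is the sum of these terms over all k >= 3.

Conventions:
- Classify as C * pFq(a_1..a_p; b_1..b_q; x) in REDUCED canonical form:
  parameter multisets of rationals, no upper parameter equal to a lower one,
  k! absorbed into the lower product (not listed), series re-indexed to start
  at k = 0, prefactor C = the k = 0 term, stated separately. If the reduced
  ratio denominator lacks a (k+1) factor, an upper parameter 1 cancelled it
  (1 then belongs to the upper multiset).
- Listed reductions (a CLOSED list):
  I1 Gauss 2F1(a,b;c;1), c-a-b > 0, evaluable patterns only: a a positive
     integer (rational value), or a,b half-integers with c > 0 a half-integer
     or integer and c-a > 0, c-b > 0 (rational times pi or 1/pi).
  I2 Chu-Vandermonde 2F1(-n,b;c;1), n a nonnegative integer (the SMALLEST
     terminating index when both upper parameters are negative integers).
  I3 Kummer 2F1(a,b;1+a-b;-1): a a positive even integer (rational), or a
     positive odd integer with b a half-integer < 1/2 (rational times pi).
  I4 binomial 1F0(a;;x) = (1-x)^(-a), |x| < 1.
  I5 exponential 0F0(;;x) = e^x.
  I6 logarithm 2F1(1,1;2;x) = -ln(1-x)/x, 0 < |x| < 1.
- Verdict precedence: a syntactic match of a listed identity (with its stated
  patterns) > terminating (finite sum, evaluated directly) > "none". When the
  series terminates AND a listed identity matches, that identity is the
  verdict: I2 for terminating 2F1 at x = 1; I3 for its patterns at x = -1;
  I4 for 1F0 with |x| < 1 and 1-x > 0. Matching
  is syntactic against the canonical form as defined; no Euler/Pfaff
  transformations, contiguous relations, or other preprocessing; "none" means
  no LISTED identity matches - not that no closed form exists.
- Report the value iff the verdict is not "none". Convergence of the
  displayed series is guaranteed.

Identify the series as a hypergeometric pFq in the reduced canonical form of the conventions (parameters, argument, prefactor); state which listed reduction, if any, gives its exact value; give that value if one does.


Canonical form: C = -3/2 times 3F2 with upper {-9, -2, -3/4}, lower {-2/5, -1/5}, x = -3/8. Verdict: terminating. With -2 upstairs the series is a 3-term polynomial sum; evaluated term by term. Exact value: -45597/2048.

Key observation: from the first term -3/2: the lower running product (C = -3/2, x = -3/8) is a rising factorial.
Adjacent-term ratio: r(k) = (-3/8) * (k-9) (k-2) (k-3/4) / [(k-2/5) (k-1/5) (k+1)] - rational in k, leading ratio (-3/8); with t_0 = -3/2, classification follows.


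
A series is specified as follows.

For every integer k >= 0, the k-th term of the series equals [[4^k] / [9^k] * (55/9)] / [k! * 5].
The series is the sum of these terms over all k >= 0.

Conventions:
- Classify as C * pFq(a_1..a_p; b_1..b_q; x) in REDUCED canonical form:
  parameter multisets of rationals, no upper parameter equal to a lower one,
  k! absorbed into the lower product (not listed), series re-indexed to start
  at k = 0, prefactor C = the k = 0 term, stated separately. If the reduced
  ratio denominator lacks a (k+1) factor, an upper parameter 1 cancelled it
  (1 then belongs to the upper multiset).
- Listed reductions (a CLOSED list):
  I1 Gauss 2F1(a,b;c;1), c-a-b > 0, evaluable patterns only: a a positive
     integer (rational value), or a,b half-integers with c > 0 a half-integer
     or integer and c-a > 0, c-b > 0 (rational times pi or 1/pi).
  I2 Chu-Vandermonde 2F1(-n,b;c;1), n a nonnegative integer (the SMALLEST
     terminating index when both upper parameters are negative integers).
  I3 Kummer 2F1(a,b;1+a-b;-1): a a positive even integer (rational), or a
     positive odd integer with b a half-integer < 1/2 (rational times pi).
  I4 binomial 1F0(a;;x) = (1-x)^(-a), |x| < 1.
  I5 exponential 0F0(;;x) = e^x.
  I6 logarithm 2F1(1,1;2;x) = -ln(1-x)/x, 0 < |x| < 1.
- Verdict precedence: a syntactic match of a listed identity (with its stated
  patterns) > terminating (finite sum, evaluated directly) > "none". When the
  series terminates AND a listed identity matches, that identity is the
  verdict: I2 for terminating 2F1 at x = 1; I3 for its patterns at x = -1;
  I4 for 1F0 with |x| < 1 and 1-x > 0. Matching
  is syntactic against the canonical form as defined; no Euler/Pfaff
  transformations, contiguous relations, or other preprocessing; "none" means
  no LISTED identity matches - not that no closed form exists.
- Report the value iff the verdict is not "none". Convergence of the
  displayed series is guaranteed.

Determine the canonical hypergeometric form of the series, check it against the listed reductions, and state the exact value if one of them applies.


The series (x = 4/9) is 0F0: upper {-}, lower {-}, prefactor 11/9. Verdict: this is the I5 exponential reduction (the 0F0 exponential series at x = 4/9). Exact value: (11/9) * e^(4/9).

Key observation: with t_0 = 11/9, the constant factors (C = 11/9, x = 4/9) combine into one prefactor.
Term ratio: r(k) = (4/9) * 1 / [(k+1)] ; factor over Q: parameters, x = (4/9), and C = 11/9.


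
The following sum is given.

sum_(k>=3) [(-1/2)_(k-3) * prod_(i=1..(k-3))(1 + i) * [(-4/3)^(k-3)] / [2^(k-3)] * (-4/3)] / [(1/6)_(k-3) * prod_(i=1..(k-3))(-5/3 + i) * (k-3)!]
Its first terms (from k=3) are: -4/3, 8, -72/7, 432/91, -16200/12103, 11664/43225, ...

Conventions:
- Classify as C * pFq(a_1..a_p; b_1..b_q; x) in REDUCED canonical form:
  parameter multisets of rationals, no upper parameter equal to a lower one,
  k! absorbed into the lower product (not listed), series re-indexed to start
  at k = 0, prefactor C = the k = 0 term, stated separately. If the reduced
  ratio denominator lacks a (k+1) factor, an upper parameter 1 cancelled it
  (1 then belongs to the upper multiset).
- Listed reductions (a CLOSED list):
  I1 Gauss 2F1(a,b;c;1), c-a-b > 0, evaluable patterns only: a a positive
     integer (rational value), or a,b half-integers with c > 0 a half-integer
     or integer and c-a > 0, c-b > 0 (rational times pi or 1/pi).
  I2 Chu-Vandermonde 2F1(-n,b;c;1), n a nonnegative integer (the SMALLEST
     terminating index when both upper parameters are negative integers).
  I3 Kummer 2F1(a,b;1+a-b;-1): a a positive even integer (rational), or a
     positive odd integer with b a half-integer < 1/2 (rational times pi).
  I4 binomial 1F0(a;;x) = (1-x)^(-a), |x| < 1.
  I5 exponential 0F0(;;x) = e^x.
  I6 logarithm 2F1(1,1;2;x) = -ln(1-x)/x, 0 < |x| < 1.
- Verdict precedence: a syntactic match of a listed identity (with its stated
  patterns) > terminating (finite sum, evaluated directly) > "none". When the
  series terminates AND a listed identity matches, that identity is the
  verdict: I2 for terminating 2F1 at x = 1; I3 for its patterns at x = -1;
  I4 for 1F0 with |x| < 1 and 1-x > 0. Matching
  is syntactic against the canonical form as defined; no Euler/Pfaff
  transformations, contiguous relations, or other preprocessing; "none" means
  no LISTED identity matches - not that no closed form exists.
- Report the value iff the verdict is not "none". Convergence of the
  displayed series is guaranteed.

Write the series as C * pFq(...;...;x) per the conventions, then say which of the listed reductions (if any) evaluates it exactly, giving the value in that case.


Prefactor -4/3, argument -2/3: 2F2 with upper {-1/2, 2} over lower {-2/3, 1/6}. Verdict: none - this 2F2 at x = -2/3 matches no listed pattern, and upper {-1/2, 2} holds no stopper.

Key observation: with t_0 = -4/3, the running product (prefactor -4/3) telescopes to a rising factorial.
Step ratio: r(k) = (-2/3) * (k-1/2) (k+2) / [(k-2/3) (k+1/6) (k+1)] ; factor over Q: parameters, x = (-2/3), and C = -4/3.


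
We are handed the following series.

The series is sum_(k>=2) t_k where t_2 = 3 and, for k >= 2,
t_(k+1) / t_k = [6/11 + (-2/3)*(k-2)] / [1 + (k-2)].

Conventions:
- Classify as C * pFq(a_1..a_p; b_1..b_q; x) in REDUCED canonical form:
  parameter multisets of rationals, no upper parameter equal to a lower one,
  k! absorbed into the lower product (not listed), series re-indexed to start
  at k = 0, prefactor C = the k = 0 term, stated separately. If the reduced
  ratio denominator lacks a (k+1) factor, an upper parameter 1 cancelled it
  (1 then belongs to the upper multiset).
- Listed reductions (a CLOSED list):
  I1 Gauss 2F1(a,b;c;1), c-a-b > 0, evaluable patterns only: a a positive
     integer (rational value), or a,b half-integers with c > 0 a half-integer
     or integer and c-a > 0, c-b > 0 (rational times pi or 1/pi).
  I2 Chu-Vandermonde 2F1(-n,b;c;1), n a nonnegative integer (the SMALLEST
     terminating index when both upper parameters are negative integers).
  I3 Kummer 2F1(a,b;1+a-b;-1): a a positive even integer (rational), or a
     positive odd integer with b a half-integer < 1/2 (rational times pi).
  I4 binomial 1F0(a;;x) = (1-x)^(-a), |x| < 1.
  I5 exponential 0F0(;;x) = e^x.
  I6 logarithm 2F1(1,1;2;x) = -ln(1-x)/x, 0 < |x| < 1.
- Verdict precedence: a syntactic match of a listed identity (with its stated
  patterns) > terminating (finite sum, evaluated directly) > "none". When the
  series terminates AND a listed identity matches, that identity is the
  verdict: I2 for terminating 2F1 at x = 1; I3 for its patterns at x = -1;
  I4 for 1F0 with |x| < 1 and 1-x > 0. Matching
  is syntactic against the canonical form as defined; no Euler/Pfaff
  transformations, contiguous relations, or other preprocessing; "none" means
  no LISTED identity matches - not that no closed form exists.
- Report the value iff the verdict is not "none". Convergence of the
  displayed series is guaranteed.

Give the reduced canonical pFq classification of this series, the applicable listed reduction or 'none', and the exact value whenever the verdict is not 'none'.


Key observation: x = (-2/3) and the expanded ratio factors over Q; C = 3, roots give parameters.
Adjacent-term ratio: r(k) = (-2/3) * (k-9/11) / [(k+1)] - rational in k. x = (-2/3); t_0 = 3; negate the roots.

The series (x = -2/3) is 1F0: upper {-9/11}, lower {-}, prefactor 3. Verdict: the binomial series (I4) matches (the 1F0 binomial series: exponent 9/11, x = -2/3). Exact value: 3 * (5/3)^(9/11).


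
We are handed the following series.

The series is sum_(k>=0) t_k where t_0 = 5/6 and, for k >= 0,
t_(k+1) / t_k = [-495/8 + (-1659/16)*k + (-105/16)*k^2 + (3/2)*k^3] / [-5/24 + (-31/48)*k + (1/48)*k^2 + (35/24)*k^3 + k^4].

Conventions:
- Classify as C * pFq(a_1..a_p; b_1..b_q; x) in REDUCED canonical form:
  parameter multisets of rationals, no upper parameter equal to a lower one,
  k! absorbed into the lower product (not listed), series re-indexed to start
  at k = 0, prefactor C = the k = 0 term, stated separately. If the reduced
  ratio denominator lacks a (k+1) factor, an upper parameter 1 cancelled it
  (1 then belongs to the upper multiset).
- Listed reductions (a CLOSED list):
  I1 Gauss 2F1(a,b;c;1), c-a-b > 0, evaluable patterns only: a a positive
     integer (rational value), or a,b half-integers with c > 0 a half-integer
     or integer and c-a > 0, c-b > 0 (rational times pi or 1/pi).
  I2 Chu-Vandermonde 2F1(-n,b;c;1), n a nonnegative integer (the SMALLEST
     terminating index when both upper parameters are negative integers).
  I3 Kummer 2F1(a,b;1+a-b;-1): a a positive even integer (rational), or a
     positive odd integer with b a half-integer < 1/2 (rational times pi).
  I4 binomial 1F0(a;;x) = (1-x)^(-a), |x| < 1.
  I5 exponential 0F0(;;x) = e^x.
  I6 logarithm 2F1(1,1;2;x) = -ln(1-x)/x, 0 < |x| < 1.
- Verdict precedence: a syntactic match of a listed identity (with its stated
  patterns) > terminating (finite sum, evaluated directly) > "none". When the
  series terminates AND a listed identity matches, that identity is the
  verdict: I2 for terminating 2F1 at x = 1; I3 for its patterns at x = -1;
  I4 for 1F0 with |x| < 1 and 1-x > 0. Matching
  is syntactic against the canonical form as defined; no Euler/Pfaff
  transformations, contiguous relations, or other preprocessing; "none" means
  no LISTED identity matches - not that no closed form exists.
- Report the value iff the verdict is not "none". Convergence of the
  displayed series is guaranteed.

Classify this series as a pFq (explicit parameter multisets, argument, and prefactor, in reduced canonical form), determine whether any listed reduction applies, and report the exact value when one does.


Canonical form: C = 5/6 times 2F2 with upper {-11, 6}, lower {-2/3, 1/2}, x = 3/2. Verdict: terminating. (-11)_k vanishes past k = 11, leaving a 12-term sum, computed directly. Exact value: -154501697621903/167707640100.

The tell: t_0 = 5/6 here, and the parameter 5/8 appears in both the upper and lower lists and cancels.
Consecutive-term ratio: r(k) = (3/2) * (k-11) (k+6) / [(k-2/3) (k+1/2) (k+1)] - rational; roots negated = parameters, x = (3/2), C = 5/6.


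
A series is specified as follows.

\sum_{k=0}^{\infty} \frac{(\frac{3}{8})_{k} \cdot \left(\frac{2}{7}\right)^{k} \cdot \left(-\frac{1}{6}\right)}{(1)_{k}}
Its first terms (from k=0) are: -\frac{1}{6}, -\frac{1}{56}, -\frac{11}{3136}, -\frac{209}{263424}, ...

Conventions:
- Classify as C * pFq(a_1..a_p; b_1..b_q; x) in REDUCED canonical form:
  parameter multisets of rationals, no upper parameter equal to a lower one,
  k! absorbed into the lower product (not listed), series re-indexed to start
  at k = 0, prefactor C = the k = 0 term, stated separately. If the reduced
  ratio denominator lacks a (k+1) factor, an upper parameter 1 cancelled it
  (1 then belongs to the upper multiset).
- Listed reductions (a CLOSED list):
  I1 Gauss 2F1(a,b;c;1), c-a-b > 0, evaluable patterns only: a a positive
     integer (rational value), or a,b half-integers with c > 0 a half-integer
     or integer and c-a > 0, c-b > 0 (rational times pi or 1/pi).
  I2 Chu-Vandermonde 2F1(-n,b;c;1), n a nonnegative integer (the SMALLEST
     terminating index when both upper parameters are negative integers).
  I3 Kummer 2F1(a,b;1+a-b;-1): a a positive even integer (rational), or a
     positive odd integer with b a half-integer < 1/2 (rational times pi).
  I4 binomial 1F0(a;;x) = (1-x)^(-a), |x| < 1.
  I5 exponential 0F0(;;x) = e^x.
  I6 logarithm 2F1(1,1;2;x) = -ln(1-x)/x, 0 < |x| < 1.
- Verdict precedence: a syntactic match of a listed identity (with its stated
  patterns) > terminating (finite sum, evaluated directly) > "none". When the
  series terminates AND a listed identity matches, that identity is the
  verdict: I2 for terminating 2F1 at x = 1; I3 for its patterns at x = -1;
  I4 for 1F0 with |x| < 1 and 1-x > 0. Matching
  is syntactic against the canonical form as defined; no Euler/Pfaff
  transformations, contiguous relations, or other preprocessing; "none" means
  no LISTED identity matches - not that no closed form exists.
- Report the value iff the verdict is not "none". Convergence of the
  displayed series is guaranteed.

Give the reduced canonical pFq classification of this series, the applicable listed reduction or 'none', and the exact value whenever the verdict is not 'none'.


With C = -\frac{1}{6}: the canonical form is 1F0(\frac{3}{8}; -; \frac{2}{7}). Verdict: the I4 binomial reduction matches (the 1F0 binomial series: exponent -3/8, x = \frac{2}{7}). Hence: \left(-\frac{1}{6}\right) \cdot \left(\frac{5}{7}\right)^{-\frac{3}{8}}.

The tell: from the first term -\frac{1}{6}: (1)_k (C = -1/6) is k! itself.
Term ratio: r(k) = \frac{2}{7} * (k+\frac{3}{8}) / [(k+1)] - rational; roots negated = parameters, x = \frac{2}{7}, C = -\frac{1}{6}.


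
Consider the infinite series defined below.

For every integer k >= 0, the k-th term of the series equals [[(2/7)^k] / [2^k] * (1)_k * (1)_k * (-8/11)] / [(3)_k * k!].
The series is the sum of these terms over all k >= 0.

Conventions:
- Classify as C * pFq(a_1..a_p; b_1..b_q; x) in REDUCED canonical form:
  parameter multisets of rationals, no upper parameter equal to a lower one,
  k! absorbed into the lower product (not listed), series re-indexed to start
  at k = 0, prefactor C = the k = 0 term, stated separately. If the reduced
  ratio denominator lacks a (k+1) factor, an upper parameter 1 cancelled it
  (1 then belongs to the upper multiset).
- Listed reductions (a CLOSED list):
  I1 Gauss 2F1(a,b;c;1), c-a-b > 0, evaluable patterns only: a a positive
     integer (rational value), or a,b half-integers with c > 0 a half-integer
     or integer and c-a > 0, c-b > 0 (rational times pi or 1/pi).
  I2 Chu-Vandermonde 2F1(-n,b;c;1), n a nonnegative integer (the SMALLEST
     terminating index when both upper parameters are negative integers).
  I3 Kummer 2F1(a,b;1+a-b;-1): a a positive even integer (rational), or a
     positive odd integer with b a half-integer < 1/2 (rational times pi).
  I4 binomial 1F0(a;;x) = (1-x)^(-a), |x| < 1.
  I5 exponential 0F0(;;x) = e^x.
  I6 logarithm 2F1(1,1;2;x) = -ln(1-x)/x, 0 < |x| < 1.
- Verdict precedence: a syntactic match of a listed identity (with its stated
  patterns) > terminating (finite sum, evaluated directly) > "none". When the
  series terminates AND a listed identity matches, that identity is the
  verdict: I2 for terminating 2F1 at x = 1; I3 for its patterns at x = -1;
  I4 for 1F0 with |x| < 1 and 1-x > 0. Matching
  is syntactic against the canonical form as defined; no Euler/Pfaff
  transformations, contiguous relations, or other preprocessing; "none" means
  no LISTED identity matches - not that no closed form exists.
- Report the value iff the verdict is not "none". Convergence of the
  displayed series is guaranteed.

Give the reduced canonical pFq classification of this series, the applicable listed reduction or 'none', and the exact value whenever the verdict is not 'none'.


First insight: with t_0 = -8/11, the two k-th powers (C = -8/11, x = 1/7) combine into one argument.
Step ratio: r(k) = (1/7) * (k+1) (k+1) / [(k+3) (k+1)] - rational in k, leading ratio (1/7); with t_0 = -8/11, classification follows.

This is -8/11 * 2F1(1, 1; 3; 1/7) in reduced canonical form. Verdict: none here - no I1-I6 shape fits x = 1/7 with lower {3}.


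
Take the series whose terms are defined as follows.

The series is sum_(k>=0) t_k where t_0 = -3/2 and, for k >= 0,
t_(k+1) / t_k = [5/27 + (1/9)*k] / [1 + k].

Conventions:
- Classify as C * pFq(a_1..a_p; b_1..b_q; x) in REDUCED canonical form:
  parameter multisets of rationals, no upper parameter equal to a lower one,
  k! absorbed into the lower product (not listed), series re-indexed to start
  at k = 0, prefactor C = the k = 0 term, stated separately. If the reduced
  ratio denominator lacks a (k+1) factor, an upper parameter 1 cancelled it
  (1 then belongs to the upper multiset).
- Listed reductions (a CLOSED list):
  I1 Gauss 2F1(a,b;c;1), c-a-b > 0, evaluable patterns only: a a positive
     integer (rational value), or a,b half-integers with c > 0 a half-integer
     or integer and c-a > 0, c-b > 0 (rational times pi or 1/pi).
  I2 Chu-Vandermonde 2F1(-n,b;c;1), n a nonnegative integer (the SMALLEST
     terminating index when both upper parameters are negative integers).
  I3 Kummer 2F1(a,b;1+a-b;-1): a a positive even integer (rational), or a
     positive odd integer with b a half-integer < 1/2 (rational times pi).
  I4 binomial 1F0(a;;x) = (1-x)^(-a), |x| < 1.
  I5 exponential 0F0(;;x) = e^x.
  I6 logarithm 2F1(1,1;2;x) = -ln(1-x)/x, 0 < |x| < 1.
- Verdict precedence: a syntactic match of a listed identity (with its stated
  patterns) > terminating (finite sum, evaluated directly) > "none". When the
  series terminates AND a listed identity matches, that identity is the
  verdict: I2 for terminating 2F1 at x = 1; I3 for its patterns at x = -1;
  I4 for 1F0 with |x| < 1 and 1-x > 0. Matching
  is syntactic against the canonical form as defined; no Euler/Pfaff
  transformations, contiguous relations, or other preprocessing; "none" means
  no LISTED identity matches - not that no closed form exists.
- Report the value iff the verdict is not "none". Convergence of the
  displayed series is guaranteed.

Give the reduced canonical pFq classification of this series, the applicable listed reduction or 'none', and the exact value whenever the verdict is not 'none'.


Reduced: x = 1/9, 1F0, upper = {5/3}, lower = {-}, C = -3/2. Verdict: binomial (I4) matches (the 1F0 binomial series: exponent -5/3, x = 1/9). Hence: (-3/2) * (8/9)^(-5/3).

Key observation: with t_0 = -3/2, roots of the ratio polynomials (C = -3/2, x = 1/9) are the negated parameters.
Ratio: r(k) = (1/9) * (k+5/3) / [(k+1)] - poly over poly, x = (1/9) from leading terms; C = -3/2 at k = 0.


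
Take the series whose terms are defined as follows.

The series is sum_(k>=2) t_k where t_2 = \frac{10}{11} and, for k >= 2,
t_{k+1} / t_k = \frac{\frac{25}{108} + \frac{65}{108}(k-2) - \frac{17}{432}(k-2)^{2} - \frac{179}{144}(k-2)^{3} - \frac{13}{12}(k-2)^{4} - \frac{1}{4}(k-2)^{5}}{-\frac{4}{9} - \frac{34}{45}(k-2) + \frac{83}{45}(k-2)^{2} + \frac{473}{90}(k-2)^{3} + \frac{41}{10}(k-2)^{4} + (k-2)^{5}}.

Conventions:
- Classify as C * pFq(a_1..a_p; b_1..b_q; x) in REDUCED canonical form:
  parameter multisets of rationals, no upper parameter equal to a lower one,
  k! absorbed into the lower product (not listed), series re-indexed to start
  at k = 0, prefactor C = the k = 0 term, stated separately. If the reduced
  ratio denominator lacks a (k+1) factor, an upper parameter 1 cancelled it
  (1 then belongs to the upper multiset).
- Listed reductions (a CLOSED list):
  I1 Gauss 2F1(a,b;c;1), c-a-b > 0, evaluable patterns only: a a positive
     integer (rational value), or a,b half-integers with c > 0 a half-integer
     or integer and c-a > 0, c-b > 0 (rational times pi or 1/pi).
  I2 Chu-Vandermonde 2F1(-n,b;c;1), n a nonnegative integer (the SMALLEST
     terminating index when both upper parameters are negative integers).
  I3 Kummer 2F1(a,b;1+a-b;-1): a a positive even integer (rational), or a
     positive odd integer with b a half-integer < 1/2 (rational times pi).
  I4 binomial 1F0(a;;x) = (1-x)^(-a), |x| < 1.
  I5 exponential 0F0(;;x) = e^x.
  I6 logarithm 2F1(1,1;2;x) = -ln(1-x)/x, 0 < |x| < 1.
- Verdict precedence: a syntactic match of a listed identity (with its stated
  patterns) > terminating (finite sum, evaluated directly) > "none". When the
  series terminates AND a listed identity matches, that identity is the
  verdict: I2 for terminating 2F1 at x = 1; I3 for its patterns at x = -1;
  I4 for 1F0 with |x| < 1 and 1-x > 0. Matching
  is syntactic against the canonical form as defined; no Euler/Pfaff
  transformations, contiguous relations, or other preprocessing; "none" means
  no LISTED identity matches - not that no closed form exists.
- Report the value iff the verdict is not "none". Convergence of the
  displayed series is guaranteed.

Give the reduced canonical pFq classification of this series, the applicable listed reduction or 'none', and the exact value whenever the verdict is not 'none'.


Prefactor \frac{10}{11}, argument -\frac{1}{4}: 3F2 with upper {-\frac{2}{3}, 1, \frac{5}{2}} over lower {-\frac{2}{5}, 2}. Verdict: no listed reduction: x = -\frac{1}{4} and upper {-\frac{2}{3}, 1, \frac{5}{2}} fail every I1-I6 pattern.

Key observation: x = -\frac{1}{4} and cancel k + 2/3 from the displayed ratio first; then prefactor 10/11.
Ratio: r(k) = -\frac{1}{4} * (k-\frac{2}{3}) (k+1) (k+\frac{5}{2}) / [(k-\frac{2}{5}) (k+2) (k+1)] ; factor over Q: parameters, x = -\frac{1}{4}, and C = \frac{10}{11}.


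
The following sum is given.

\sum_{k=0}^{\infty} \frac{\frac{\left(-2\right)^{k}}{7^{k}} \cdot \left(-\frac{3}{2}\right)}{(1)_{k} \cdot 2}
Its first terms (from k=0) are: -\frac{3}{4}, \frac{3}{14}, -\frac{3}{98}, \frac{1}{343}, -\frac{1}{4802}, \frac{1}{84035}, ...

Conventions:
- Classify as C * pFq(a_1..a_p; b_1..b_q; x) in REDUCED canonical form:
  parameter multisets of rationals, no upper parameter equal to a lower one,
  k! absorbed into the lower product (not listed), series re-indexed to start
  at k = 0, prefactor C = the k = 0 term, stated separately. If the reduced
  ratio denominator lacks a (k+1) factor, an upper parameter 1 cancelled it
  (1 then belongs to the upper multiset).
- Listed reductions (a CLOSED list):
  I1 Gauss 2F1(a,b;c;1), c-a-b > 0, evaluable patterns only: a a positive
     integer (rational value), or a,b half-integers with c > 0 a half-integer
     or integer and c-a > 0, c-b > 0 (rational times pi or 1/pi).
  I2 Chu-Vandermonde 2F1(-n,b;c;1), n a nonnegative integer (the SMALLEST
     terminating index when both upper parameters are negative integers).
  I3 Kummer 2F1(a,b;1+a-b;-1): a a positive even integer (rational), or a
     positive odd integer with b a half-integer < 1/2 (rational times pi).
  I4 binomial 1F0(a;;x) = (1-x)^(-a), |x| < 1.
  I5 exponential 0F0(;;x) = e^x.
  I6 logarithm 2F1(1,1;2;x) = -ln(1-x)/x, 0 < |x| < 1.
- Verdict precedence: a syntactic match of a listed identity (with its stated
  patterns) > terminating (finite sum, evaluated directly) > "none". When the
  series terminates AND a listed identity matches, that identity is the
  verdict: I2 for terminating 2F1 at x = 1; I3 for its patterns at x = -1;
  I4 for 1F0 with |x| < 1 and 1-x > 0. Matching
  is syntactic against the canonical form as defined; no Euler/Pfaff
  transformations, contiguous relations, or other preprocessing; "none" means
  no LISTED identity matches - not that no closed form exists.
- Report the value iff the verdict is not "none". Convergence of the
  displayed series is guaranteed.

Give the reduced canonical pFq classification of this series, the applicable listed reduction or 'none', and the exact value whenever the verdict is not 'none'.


The series (x = -\frac{2}{7}) is 0F0: upper {-}, lower {-}, prefactor -\frac{3}{4}. Verdict: the exponential series (I5) fires (the 0F0 exponential series at x = -\frac{2}{7}). Value: \left(-\frac{3}{4}\right) \cdot e^{-\frac{2}{7}}.

First insight: from the first term -\frac{3}{4}: the constant factors (prefactor -3/4) combine into one prefactor.
Ratio: r(k) = -\frac{2}{7} * 1 / [(k+1)] - rational in k, leading ratio -\frac{2}{7}; with t_0 = -\frac{3}{4}, classification follows.


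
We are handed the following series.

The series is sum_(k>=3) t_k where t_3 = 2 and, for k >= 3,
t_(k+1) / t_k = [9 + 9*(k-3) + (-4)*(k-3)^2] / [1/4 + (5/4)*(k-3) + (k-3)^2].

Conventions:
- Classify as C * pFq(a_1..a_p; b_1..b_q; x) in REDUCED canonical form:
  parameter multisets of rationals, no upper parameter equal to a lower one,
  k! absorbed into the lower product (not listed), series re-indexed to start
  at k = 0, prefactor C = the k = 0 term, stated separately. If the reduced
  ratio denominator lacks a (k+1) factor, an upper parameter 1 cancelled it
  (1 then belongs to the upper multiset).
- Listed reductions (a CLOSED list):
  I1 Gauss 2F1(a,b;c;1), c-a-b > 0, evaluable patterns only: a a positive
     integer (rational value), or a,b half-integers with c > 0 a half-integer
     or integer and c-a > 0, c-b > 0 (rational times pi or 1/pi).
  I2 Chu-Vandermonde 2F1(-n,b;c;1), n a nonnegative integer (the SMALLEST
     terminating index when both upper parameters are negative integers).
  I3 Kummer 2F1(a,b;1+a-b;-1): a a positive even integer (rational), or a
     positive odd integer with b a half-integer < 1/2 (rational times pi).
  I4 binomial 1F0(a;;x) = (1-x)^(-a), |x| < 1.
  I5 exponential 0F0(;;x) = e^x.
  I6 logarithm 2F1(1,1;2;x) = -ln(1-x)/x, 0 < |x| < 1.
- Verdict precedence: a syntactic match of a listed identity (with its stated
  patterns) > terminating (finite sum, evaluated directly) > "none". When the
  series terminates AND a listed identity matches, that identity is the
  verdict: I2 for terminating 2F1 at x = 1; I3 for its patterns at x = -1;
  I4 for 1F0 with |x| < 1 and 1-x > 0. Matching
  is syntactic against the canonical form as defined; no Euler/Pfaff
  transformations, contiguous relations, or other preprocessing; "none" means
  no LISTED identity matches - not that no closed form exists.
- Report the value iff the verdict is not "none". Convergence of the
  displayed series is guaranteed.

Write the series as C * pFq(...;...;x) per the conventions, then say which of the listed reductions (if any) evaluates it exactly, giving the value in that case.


Prefactor 2, argument -4: 2F1 with upper {-3, 3/4} over lower {1/4}. Verdict: terminating - no listed pattern fits, but -3 in the upper list cuts the series at k = 3; direct evaluation. Exact value: 17014/15.

Key observation: with t_0 = 2, factor the ratio over Q (C = 2): negated roots = parameters.
Consecutive-term ratio: r(k) = (-4) * (k-3) (k+3/4) / [(k+1/4) (k+1)] - rational in k. x = (-4); t_0 = 2; negate the roots.


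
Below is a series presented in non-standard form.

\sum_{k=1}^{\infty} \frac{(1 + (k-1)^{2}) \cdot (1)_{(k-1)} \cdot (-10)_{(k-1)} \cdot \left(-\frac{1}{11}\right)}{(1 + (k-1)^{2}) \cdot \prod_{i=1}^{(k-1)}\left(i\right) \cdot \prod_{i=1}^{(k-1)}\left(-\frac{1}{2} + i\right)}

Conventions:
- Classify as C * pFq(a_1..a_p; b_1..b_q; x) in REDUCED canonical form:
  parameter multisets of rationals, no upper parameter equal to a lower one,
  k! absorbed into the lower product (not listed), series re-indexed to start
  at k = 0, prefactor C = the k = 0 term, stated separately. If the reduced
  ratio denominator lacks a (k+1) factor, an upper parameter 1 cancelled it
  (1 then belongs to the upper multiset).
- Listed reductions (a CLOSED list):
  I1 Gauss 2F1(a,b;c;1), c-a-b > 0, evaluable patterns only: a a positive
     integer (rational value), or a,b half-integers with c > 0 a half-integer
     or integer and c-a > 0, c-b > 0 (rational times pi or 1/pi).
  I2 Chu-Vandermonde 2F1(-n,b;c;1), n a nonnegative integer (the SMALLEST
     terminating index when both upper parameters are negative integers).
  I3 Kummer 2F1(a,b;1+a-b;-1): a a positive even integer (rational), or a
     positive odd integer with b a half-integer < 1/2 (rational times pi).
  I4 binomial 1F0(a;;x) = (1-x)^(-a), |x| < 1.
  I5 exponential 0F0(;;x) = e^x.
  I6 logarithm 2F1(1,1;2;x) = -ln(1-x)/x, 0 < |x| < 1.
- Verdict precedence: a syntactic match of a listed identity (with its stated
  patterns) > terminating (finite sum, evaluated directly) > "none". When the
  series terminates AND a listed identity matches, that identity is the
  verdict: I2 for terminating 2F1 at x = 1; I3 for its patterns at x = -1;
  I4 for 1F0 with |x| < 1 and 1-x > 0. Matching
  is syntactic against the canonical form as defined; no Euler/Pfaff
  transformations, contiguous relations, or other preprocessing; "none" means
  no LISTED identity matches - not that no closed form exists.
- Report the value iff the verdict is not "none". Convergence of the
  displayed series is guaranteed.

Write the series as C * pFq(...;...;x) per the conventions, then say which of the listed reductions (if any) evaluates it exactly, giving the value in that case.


At argument 1: a 2F1 with upper {-10, 1}, lower {\frac{1}{2}}, scaled by C = -\frac{1}{11}. Verdict at x = 1: the Chu-Vandermonde identity I2 matches (terminating 2F1 at x = 1 with n = 10, b = 1, c = \frac{1}{2}). Its exact value is \frac{1}{209}.

Structural cue: x = 1 and the lower running product (C = -1/11) is a rising factorial.
Term ratio: r(k) = 1 * (k-10) (k+1) / [(k+\frac{1}{2}) (k+1)] - rational; roots negated = parameters, x = 1, C = -\frac{1}{11}.


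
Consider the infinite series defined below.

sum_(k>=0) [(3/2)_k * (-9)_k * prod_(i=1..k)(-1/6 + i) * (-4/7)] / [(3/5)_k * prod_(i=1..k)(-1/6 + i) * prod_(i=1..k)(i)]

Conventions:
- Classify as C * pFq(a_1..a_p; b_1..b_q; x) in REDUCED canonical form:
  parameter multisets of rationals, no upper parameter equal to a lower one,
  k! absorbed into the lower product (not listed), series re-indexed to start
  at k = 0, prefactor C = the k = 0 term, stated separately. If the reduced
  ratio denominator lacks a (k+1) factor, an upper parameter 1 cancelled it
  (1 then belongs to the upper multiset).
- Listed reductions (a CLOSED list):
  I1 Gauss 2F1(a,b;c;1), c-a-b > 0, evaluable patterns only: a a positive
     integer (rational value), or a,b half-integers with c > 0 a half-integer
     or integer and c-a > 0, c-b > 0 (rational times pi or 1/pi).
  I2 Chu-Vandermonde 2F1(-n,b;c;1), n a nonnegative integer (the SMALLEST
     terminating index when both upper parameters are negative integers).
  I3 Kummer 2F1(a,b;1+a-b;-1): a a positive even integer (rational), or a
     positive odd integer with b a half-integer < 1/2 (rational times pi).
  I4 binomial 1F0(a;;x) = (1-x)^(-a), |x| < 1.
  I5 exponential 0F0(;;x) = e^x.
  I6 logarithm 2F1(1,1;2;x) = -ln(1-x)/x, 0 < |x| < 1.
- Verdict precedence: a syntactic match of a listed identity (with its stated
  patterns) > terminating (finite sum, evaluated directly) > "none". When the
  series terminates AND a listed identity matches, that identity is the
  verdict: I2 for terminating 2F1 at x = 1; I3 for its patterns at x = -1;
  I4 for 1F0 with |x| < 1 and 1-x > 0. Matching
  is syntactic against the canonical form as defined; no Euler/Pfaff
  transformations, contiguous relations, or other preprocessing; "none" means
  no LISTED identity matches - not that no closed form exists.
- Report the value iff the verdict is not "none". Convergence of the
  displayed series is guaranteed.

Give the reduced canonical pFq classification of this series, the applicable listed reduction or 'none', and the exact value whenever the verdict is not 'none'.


At argument 1: a 2F1 with upper {-9, 3/2}, lower {3/5}, scaled by C = -4/7. Verdict at x = 1: Vandermonde's identity (I2) matches (terminating 2F1 at x = 1 with n = 9, b = 3/2, c = 3/5). Sum: 93579917/28016328704.

First insight: with t_0 = -4/7, the running product (C = -4/7) telescopes to a rising factorial.
Consecutive-term ratio: r(k) = 1 * (k-9) (k+3/2) / [(k+3/5) (k+1)] - rational; roots negated = parameters, x = 1, C = -4/7.


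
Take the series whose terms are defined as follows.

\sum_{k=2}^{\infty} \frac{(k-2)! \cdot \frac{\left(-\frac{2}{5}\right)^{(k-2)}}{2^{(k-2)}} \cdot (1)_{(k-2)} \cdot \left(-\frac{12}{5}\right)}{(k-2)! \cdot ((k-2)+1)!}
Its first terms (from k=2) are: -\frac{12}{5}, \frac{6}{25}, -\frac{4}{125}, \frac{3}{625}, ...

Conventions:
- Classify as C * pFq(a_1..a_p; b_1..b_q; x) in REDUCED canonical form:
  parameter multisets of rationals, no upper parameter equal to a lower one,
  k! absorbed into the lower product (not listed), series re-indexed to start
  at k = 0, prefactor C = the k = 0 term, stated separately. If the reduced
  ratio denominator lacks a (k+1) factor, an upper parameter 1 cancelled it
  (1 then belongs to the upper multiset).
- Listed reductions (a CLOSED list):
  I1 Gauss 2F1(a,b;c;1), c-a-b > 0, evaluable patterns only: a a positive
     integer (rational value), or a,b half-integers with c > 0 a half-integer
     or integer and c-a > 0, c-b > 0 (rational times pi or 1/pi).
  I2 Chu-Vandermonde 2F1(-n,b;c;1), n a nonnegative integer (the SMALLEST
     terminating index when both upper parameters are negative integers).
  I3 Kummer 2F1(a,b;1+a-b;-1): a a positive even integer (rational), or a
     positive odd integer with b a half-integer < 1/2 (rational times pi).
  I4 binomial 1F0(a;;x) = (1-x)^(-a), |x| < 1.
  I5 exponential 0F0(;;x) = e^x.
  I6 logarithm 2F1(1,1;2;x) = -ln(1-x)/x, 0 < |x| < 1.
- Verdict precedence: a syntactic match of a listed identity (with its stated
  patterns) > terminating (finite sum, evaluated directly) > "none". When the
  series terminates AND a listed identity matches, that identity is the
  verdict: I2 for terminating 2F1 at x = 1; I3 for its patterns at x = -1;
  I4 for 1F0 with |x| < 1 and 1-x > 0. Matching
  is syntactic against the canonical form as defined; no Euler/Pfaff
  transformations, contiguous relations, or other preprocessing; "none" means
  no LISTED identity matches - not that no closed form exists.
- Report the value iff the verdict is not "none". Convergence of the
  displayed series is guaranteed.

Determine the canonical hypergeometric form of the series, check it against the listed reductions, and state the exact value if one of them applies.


Key observation: with t_0 = -\frac{12}{5}, the two k-th powers (C = -12/5) combine into one argument.
Ratio: r(k) = -\frac{1}{5} * (k+1) (k+1) / [(k+2) (k+1)] - rational; roots negated = parameters, x = -\frac{1}{5}, C = -\frac{12}{5}.

With C = -\frac{12}{5}: the canonical form is 2F1(1, 1; 2; -\frac{1}{5}). Verdict: logarithm (I6) applies (the logarithm: parameters (1,1;2), x = -\frac{1}{5}). Sum: \left(-12\right) \cdot \ln\left(\frac{6}{5}\right).
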